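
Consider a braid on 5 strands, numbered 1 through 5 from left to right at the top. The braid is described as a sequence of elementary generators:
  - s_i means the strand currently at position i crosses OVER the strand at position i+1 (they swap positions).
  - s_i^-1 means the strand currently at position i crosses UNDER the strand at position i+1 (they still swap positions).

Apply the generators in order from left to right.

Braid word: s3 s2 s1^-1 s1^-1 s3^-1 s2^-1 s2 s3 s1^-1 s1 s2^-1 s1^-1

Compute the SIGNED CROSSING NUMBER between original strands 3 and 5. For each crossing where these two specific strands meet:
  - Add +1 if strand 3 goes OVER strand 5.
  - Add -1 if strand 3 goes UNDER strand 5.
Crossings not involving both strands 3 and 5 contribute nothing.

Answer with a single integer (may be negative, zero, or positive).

Gen 1: crossing 3x4. Both 3&5? no. Sum: 0
Gen 2: crossing 2x4. Both 3&5? no. Sum: 0
Gen 3: crossing 1x4. Both 3&5? no. Sum: 0
Gen 4: crossing 4x1. Both 3&5? no. Sum: 0
Gen 5: crossing 2x3. Both 3&5? no. Sum: 0
Gen 6: crossing 4x3. Both 3&5? no. Sum: 0
Gen 7: crossing 3x4. Both 3&5? no. Sum: 0
Gen 8: crossing 3x2. Both 3&5? no. Sum: 0
Gen 9: crossing 1x4. Both 3&5? no. Sum: 0
Gen 10: crossing 4x1. Both 3&5? no. Sum: 0
Gen 11: crossing 4x2. Both 3&5? no. Sum: 0
Gen 12: crossing 1x2. Both 3&5? no. Sum: 0

Answer: 0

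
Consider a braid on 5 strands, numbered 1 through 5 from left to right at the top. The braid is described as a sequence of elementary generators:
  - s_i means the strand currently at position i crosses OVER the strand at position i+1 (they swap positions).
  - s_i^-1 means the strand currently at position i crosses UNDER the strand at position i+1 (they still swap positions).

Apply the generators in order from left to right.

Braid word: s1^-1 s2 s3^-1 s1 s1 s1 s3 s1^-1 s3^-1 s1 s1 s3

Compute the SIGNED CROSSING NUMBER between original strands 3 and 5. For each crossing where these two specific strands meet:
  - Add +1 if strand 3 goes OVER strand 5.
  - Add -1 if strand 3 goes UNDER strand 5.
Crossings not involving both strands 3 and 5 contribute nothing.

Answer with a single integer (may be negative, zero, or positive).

Answer: 0

Derivation:
Gen 1: crossing 1x2. Both 3&5? no. Sum: 0
Gen 2: crossing 1x3. Both 3&5? no. Sum: 0
Gen 3: crossing 1x4. Both 3&5? no. Sum: 0
Gen 4: crossing 2x3. Both 3&5? no. Sum: 0
Gen 5: crossing 3x2. Both 3&5? no. Sum: 0
Gen 6: crossing 2x3. Both 3&5? no. Sum: 0
Gen 7: crossing 4x1. Both 3&5? no. Sum: 0
Gen 8: crossing 3x2. Both 3&5? no. Sum: 0
Gen 9: crossing 1x4. Both 3&5? no. Sum: 0
Gen 10: crossing 2x3. Both 3&5? no. Sum: 0
Gen 11: crossing 3x2. Both 3&5? no. Sum: 0
Gen 12: crossing 4x1. Both 3&5? no. Sum: 0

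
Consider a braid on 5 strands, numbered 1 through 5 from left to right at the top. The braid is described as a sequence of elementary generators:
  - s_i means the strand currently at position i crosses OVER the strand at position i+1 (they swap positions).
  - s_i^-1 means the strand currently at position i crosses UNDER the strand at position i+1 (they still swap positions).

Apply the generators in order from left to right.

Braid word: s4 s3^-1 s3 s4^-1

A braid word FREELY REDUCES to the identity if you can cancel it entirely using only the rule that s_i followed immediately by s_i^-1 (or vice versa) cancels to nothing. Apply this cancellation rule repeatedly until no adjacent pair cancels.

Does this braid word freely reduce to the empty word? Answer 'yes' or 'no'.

Gen 1 (s4): push. Stack: [s4]
Gen 2 (s3^-1): push. Stack: [s4 s3^-1]
Gen 3 (s3): cancels prior s3^-1. Stack: [s4]
Gen 4 (s4^-1): cancels prior s4. Stack: []
Reduced word: (empty)

Answer: yes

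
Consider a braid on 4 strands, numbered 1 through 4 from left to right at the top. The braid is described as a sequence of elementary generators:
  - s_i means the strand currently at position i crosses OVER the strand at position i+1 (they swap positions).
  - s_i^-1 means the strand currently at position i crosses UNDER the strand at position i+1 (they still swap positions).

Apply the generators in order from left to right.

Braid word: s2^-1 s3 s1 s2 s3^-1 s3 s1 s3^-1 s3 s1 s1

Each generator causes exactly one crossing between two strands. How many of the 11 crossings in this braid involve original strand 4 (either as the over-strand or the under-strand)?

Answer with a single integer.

Answer: 5

Derivation:
Gen 1: crossing 2x3. Involves strand 4? no. Count so far: 0
Gen 2: crossing 2x4. Involves strand 4? yes. Count so far: 1
Gen 3: crossing 1x3. Involves strand 4? no. Count so far: 1
Gen 4: crossing 1x4. Involves strand 4? yes. Count so far: 2
Gen 5: crossing 1x2. Involves strand 4? no. Count so far: 2
Gen 6: crossing 2x1. Involves strand 4? no. Count so far: 2
Gen 7: crossing 3x4. Involves strand 4? yes. Count so far: 3
Gen 8: crossing 1x2. Involves strand 4? no. Count so far: 3
Gen 9: crossing 2x1. Involves strand 4? no. Count so far: 3
Gen 10: crossing 4x3. Involves strand 4? yes. Count so far: 4
Gen 11: crossing 3x4. Involves strand 4? yes. Count so far: 5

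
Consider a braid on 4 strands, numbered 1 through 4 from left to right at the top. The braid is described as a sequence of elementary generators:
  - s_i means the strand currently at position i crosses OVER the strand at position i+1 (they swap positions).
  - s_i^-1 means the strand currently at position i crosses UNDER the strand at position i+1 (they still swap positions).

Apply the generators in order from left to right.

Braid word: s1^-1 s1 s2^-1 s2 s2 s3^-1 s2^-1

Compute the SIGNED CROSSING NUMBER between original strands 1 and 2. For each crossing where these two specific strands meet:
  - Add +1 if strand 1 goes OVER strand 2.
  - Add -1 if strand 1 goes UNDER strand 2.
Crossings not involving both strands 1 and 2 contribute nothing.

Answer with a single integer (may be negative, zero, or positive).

Answer: -2

Derivation:
Gen 1: 1 under 2. Both 1&2? yes. Contrib: -1. Sum: -1
Gen 2: 2 over 1. Both 1&2? yes. Contrib: -1. Sum: -2
Gen 3: crossing 2x3. Both 1&2? no. Sum: -2
Gen 4: crossing 3x2. Both 1&2? no. Sum: -2
Gen 5: crossing 2x3. Both 1&2? no. Sum: -2
Gen 6: crossing 2x4. Both 1&2? no. Sum: -2
Gen 7: crossing 3x4. Both 1&2? no. Sum: -2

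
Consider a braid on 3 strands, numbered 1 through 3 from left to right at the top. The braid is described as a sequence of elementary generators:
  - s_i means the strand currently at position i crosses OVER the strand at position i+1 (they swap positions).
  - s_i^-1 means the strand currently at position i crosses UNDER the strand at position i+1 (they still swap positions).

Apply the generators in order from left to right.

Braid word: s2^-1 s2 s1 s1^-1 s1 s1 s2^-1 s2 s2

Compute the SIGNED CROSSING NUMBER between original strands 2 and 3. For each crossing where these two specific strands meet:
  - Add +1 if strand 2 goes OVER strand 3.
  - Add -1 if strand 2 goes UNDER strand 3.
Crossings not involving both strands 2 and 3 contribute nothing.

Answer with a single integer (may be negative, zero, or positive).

Gen 1: 2 under 3. Both 2&3? yes. Contrib: -1. Sum: -1
Gen 2: 3 over 2. Both 2&3? yes. Contrib: -1. Sum: -2
Gen 3: crossing 1x2. Both 2&3? no. Sum: -2
Gen 4: crossing 2x1. Both 2&3? no. Sum: -2
Gen 5: crossing 1x2. Both 2&3? no. Sum: -2
Gen 6: crossing 2x1. Both 2&3? no. Sum: -2
Gen 7: 2 under 3. Both 2&3? yes. Contrib: -1. Sum: -3
Gen 8: 3 over 2. Both 2&3? yes. Contrib: -1. Sum: -4
Gen 9: 2 over 3. Both 2&3? yes. Contrib: +1. Sum: -3

Answer: -3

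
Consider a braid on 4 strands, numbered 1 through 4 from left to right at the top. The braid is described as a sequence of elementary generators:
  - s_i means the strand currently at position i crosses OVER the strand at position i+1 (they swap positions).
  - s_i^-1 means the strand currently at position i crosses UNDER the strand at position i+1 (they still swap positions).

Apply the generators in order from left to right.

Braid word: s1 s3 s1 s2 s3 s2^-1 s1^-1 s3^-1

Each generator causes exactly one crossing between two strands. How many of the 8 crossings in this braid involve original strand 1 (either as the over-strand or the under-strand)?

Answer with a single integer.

Answer: 3

Derivation:
Gen 1: crossing 1x2. Involves strand 1? yes. Count so far: 1
Gen 2: crossing 3x4. Involves strand 1? no. Count so far: 1
Gen 3: crossing 2x1. Involves strand 1? yes. Count so far: 2
Gen 4: crossing 2x4. Involves strand 1? no. Count so far: 2
Gen 5: crossing 2x3. Involves strand 1? no. Count so far: 2
Gen 6: crossing 4x3. Involves strand 1? no. Count so far: 2
Gen 7: crossing 1x3. Involves strand 1? yes. Count so far: 3
Gen 8: crossing 4x2. Involves strand 1? no. Count so far: 3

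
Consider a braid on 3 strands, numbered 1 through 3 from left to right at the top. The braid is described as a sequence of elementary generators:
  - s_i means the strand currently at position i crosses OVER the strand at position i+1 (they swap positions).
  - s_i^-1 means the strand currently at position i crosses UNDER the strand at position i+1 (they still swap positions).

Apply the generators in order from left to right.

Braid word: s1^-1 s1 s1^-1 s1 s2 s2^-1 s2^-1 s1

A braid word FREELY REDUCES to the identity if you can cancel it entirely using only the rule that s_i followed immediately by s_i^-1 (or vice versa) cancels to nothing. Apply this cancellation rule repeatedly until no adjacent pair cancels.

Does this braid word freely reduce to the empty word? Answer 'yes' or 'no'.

Answer: no

Derivation:
Gen 1 (s1^-1): push. Stack: [s1^-1]
Gen 2 (s1): cancels prior s1^-1. Stack: []
Gen 3 (s1^-1): push. Stack: [s1^-1]
Gen 4 (s1): cancels prior s1^-1. Stack: []
Gen 5 (s2): push. Stack: [s2]
Gen 6 (s2^-1): cancels prior s2. Stack: []
Gen 7 (s2^-1): push. Stack: [s2^-1]
Gen 8 (s1): push. Stack: [s2^-1 s1]
Reduced word: s2^-1 s1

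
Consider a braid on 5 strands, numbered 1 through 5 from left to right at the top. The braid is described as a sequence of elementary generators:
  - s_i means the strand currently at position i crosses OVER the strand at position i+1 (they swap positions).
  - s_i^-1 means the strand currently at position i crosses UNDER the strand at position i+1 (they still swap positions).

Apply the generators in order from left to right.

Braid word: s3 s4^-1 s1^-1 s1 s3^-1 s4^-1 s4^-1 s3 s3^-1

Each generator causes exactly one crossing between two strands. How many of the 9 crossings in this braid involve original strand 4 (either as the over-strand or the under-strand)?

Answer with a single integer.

Answer: 6

Derivation:
Gen 1: crossing 3x4. Involves strand 4? yes. Count so far: 1
Gen 2: crossing 3x5. Involves strand 4? no. Count so far: 1
Gen 3: crossing 1x2. Involves strand 4? no. Count so far: 1
Gen 4: crossing 2x1. Involves strand 4? no. Count so far: 1
Gen 5: crossing 4x5. Involves strand 4? yes. Count so far: 2
Gen 6: crossing 4x3. Involves strand 4? yes. Count so far: 3
Gen 7: crossing 3x4. Involves strand 4? yes. Count so far: 4
Gen 8: crossing 5x4. Involves strand 4? yes. Count so far: 5
Gen 9: crossing 4x5. Involves strand 4? yes. Count so far: 6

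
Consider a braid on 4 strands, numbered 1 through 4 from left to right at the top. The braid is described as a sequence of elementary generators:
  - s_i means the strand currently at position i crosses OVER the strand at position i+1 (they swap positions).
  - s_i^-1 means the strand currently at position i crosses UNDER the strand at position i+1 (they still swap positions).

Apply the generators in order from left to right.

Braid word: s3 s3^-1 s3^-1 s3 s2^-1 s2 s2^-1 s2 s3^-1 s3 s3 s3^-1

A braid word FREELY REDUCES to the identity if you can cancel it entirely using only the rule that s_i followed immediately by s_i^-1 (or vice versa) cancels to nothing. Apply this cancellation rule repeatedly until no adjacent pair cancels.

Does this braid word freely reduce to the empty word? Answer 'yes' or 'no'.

Answer: yes

Derivation:
Gen 1 (s3): push. Stack: [s3]
Gen 2 (s3^-1): cancels prior s3. Stack: []
Gen 3 (s3^-1): push. Stack: [s3^-1]
Gen 4 (s3): cancels prior s3^-1. Stack: []
Gen 5 (s2^-1): push. Stack: [s2^-1]
Gen 6 (s2): cancels prior s2^-1. Stack: []
Gen 7 (s2^-1): push. Stack: [s2^-1]
Gen 8 (s2): cancels prior s2^-1. Stack: []
Gen 9 (s3^-1): push. Stack: [s3^-1]
Gen 10 (s3): cancels prior s3^-1. Stack: []
Gen 11 (s3): push. Stack: [s3]
Gen 12 (s3^-1): cancels prior s3. Stack: []
Reduced word: (empty)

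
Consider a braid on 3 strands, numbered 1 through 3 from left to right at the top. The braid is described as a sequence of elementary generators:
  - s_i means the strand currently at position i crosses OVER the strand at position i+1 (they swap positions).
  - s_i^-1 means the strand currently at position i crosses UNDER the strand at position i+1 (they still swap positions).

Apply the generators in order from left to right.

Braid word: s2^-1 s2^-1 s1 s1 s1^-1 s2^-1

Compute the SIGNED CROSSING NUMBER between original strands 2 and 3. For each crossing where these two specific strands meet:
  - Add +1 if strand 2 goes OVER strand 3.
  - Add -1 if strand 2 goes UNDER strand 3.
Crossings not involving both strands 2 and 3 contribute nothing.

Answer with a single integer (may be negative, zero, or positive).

Gen 1: 2 under 3. Both 2&3? yes. Contrib: -1. Sum: -1
Gen 2: 3 under 2. Both 2&3? yes. Contrib: +1. Sum: 0
Gen 3: crossing 1x2. Both 2&3? no. Sum: 0
Gen 4: crossing 2x1. Both 2&3? no. Sum: 0
Gen 5: crossing 1x2. Both 2&3? no. Sum: 0
Gen 6: crossing 1x3. Both 2&3? no. Sum: 0

Answer: 0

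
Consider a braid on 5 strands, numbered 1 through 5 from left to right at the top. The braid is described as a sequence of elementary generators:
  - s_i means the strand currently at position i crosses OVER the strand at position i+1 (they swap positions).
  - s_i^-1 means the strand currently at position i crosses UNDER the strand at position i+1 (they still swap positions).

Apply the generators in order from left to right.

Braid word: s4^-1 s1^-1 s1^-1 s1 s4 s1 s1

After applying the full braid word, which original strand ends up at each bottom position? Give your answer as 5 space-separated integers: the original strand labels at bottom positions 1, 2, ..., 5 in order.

Answer: 2 1 3 4 5

Derivation:
Gen 1 (s4^-1): strand 4 crosses under strand 5. Perm now: [1 2 3 5 4]
Gen 2 (s1^-1): strand 1 crosses under strand 2. Perm now: [2 1 3 5 4]
Gen 3 (s1^-1): strand 2 crosses under strand 1. Perm now: [1 2 3 5 4]
Gen 4 (s1): strand 1 crosses over strand 2. Perm now: [2 1 3 5 4]
Gen 5 (s4): strand 5 crosses over strand 4. Perm now: [2 1 3 4 5]
Gen 6 (s1): strand 2 crosses over strand 1. Perm now: [1 2 3 4 5]
Gen 7 (s1): strand 1 crosses over strand 2. Perm now: [2 1 3 4 5]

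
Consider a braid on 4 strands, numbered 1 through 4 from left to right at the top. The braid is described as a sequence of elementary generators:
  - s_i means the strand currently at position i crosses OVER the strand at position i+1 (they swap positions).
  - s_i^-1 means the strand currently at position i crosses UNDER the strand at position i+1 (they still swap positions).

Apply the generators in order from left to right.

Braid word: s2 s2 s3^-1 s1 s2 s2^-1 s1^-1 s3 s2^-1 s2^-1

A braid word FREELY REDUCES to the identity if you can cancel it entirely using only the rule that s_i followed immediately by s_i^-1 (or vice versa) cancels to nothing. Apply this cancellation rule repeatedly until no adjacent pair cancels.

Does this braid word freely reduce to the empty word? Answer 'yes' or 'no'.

Gen 1 (s2): push. Stack: [s2]
Gen 2 (s2): push. Stack: [s2 s2]
Gen 3 (s3^-1): push. Stack: [s2 s2 s3^-1]
Gen 4 (s1): push. Stack: [s2 s2 s3^-1 s1]
Gen 5 (s2): push. Stack: [s2 s2 s3^-1 s1 s2]
Gen 6 (s2^-1): cancels prior s2. Stack: [s2 s2 s3^-1 s1]
Gen 7 (s1^-1): cancels prior s1. Stack: [s2 s2 s3^-1]
Gen 8 (s3): cancels prior s3^-1. Stack: [s2 s2]
Gen 9 (s2^-1): cancels prior s2. Stack: [s2]
Gen 10 (s2^-1): cancels prior s2. Stack: []
Reduced word: (empty)

Answer: yes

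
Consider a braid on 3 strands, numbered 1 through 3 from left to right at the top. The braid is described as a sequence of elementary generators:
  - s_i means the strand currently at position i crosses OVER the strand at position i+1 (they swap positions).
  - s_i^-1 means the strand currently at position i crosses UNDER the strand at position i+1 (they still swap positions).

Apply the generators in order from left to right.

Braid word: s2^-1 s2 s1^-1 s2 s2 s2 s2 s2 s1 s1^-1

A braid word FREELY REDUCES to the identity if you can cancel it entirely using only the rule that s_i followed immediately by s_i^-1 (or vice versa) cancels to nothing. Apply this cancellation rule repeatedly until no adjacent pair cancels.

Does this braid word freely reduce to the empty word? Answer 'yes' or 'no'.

Gen 1 (s2^-1): push. Stack: [s2^-1]
Gen 2 (s2): cancels prior s2^-1. Stack: []
Gen 3 (s1^-1): push. Stack: [s1^-1]
Gen 4 (s2): push. Stack: [s1^-1 s2]
Gen 5 (s2): push. Stack: [s1^-1 s2 s2]
Gen 6 (s2): push. Stack: [s1^-1 s2 s2 s2]
Gen 7 (s2): push. Stack: [s1^-1 s2 s2 s2 s2]
Gen 8 (s2): push. Stack: [s1^-1 s2 s2 s2 s2 s2]
Gen 9 (s1): push. Stack: [s1^-1 s2 s2 s2 s2 s2 s1]
Gen 10 (s1^-1): cancels prior s1. Stack: [s1^-1 s2 s2 s2 s2 s2]
Reduced word: s1^-1 s2 s2 s2 s2 s2

Answer: no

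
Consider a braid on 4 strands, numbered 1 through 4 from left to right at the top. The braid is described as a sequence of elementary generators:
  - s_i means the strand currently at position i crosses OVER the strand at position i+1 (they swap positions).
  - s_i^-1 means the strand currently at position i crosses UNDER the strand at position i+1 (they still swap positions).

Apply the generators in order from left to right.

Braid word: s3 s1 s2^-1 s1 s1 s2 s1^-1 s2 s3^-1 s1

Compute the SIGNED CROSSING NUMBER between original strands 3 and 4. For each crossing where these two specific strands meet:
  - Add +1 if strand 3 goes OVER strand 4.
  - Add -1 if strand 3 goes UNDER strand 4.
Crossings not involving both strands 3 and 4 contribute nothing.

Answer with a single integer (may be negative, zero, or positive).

Answer: 1

Derivation:
Gen 1: 3 over 4. Both 3&4? yes. Contrib: +1. Sum: 1
Gen 2: crossing 1x2. Both 3&4? no. Sum: 1
Gen 3: crossing 1x4. Both 3&4? no. Sum: 1
Gen 4: crossing 2x4. Both 3&4? no. Sum: 1
Gen 5: crossing 4x2. Both 3&4? no. Sum: 1
Gen 6: crossing 4x1. Both 3&4? no. Sum: 1
Gen 7: crossing 2x1. Both 3&4? no. Sum: 1
Gen 8: crossing 2x4. Both 3&4? no. Sum: 1
Gen 9: crossing 2x3. Both 3&4? no. Sum: 1
Gen 10: crossing 1x4. Both 3&4? no. Sum: 1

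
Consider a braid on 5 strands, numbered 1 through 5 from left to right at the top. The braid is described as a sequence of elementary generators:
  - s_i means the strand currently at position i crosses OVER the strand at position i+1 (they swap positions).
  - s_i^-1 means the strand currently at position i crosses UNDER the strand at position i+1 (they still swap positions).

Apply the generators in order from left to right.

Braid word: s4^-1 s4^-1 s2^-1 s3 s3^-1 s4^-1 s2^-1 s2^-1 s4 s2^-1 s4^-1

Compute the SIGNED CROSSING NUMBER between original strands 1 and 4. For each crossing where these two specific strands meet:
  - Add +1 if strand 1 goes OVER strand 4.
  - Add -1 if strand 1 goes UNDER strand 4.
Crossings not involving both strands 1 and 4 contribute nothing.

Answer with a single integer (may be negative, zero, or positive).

Gen 1: crossing 4x5. Both 1&4? no. Sum: 0
Gen 2: crossing 5x4. Both 1&4? no. Sum: 0
Gen 3: crossing 2x3. Both 1&4? no. Sum: 0
Gen 4: crossing 2x4. Both 1&4? no. Sum: 0
Gen 5: crossing 4x2. Both 1&4? no. Sum: 0
Gen 6: crossing 4x5. Both 1&4? no. Sum: 0
Gen 7: crossing 3x2. Both 1&4? no. Sum: 0
Gen 8: crossing 2x3. Both 1&4? no. Sum: 0
Gen 9: crossing 5x4. Both 1&4? no. Sum: 0
Gen 10: crossing 3x2. Both 1&4? no. Sum: 0
Gen 11: crossing 4x5. Both 1&4? no. Sum: 0

Answer: 0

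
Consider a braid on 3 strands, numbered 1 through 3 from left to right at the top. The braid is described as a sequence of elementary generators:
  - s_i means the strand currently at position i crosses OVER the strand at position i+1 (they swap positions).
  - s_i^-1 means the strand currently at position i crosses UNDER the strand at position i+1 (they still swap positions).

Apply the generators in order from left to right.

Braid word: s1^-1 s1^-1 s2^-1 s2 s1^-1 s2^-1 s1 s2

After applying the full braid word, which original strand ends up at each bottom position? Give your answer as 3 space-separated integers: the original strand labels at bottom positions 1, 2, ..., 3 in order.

Answer: 3 1 2

Derivation:
Gen 1 (s1^-1): strand 1 crosses under strand 2. Perm now: [2 1 3]
Gen 2 (s1^-1): strand 2 crosses under strand 1. Perm now: [1 2 3]
Gen 3 (s2^-1): strand 2 crosses under strand 3. Perm now: [1 3 2]
Gen 4 (s2): strand 3 crosses over strand 2. Perm now: [1 2 3]
Gen 5 (s1^-1): strand 1 crosses under strand 2. Perm now: [2 1 3]
Gen 6 (s2^-1): strand 1 crosses under strand 3. Perm now: [2 3 1]
Gen 7 (s1): strand 2 crosses over strand 3. Perm now: [3 2 1]
Gen 8 (s2): strand 2 crosses over strand 1. Perm now: [3 1 2]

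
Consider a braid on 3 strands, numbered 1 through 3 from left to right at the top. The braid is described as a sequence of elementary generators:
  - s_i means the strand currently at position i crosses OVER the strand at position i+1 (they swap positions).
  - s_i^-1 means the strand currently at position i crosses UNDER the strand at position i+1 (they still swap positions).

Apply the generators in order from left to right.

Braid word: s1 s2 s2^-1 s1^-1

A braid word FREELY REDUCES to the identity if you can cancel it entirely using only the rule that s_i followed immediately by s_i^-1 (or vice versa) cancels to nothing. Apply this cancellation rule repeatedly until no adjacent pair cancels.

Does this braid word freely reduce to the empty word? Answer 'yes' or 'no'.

Gen 1 (s1): push. Stack: [s1]
Gen 2 (s2): push. Stack: [s1 s2]
Gen 3 (s2^-1): cancels prior s2. Stack: [s1]
Gen 4 (s1^-1): cancels prior s1. Stack: []
Reduced word: (empty)

Answer: yes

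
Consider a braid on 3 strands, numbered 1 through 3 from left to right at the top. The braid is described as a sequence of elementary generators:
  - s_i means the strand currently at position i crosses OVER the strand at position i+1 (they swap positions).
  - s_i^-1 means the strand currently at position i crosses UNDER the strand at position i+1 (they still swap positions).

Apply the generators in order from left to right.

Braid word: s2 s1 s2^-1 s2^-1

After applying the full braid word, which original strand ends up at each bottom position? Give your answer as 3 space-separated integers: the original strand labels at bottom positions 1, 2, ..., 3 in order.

Answer: 3 1 2

Derivation:
Gen 1 (s2): strand 2 crosses over strand 3. Perm now: [1 3 2]
Gen 2 (s1): strand 1 crosses over strand 3. Perm now: [3 1 2]
Gen 3 (s2^-1): strand 1 crosses under strand 2. Perm now: [3 2 1]
Gen 4 (s2^-1): strand 2 crosses under strand 1. Perm now: [3 1 2]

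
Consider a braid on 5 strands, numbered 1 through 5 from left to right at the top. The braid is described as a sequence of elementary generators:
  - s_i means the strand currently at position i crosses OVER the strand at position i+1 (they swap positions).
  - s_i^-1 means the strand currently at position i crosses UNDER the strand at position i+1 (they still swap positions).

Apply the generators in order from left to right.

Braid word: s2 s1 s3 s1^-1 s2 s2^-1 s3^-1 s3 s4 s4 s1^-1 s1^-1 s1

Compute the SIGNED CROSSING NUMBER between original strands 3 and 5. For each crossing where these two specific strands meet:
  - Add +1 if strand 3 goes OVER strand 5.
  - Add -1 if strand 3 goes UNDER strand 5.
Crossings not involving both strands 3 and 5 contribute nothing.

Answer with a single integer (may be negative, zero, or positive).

Answer: 0

Derivation:
Gen 1: crossing 2x3. Both 3&5? no. Sum: 0
Gen 2: crossing 1x3. Both 3&5? no. Sum: 0
Gen 3: crossing 2x4. Both 3&5? no. Sum: 0
Gen 4: crossing 3x1. Both 3&5? no. Sum: 0
Gen 5: crossing 3x4. Both 3&5? no. Sum: 0
Gen 6: crossing 4x3. Both 3&5? no. Sum: 0
Gen 7: crossing 4x2. Both 3&5? no. Sum: 0
Gen 8: crossing 2x4. Both 3&5? no. Sum: 0
Gen 9: crossing 2x5. Both 3&5? no. Sum: 0
Gen 10: crossing 5x2. Both 3&5? no. Sum: 0
Gen 11: crossing 1x3. Both 3&5? no. Sum: 0
Gen 12: crossing 3x1. Both 3&5? no. Sum: 0
Gen 13: crossing 1x3. Both 3&5? no. Sum: 0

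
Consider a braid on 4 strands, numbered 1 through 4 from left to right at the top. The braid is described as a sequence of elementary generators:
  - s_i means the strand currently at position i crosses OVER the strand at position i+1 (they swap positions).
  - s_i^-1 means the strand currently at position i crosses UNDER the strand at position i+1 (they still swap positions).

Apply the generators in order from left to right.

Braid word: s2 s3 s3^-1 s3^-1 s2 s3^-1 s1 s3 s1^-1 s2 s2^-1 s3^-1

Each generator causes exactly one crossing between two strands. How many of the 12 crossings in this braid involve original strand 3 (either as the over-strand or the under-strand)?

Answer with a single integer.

Gen 1: crossing 2x3. Involves strand 3? yes. Count so far: 1
Gen 2: crossing 2x4. Involves strand 3? no. Count so far: 1
Gen 3: crossing 4x2. Involves strand 3? no. Count so far: 1
Gen 4: crossing 2x4. Involves strand 3? no. Count so far: 1
Gen 5: crossing 3x4. Involves strand 3? yes. Count so far: 2
Gen 6: crossing 3x2. Involves strand 3? yes. Count so far: 3
Gen 7: crossing 1x4. Involves strand 3? no. Count so far: 3
Gen 8: crossing 2x3. Involves strand 3? yes. Count so far: 4
Gen 9: crossing 4x1. Involves strand 3? no. Count so far: 4
Gen 10: crossing 4x3. Involves strand 3? yes. Count so far: 5
Gen 11: crossing 3x4. Involves strand 3? yes. Count so far: 6
Gen 12: crossing 3x2. Involves strand 3? yes. Count so far: 7

Answer: 7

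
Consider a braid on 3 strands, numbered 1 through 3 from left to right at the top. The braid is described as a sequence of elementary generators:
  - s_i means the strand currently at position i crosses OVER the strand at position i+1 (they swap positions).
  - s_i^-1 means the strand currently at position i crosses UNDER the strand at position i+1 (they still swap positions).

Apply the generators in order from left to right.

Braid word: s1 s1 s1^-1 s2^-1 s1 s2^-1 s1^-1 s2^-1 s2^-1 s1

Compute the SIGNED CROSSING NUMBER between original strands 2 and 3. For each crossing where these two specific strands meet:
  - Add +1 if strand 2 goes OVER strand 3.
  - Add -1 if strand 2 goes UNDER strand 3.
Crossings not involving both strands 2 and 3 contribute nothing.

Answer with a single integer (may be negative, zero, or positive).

Answer: 1

Derivation:
Gen 1: crossing 1x2. Both 2&3? no. Sum: 0
Gen 2: crossing 2x1. Both 2&3? no. Sum: 0
Gen 3: crossing 1x2. Both 2&3? no. Sum: 0
Gen 4: crossing 1x3. Both 2&3? no. Sum: 0
Gen 5: 2 over 3. Both 2&3? yes. Contrib: +1. Sum: 1
Gen 6: crossing 2x1. Both 2&3? no. Sum: 1
Gen 7: crossing 3x1. Both 2&3? no. Sum: 1
Gen 8: 3 under 2. Both 2&3? yes. Contrib: +1. Sum: 2
Gen 9: 2 under 3. Both 2&3? yes. Contrib: -1. Sum: 1
Gen 10: crossing 1x3. Both 2&3? no. Sum: 1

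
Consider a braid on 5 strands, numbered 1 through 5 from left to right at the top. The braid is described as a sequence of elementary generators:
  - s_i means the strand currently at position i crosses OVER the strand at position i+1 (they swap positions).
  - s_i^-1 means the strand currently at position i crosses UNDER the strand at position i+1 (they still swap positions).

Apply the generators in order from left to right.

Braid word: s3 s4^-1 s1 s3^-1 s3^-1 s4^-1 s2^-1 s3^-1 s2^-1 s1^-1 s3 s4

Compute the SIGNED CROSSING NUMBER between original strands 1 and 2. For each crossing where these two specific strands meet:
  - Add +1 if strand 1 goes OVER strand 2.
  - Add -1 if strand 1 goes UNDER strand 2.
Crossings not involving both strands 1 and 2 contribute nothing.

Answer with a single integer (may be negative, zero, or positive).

Gen 1: crossing 3x4. Both 1&2? no. Sum: 0
Gen 2: crossing 3x5. Both 1&2? no. Sum: 0
Gen 3: 1 over 2. Both 1&2? yes. Contrib: +1. Sum: 1
Gen 4: crossing 4x5. Both 1&2? no. Sum: 1
Gen 5: crossing 5x4. Both 1&2? no. Sum: 1
Gen 6: crossing 5x3. Both 1&2? no. Sum: 1
Gen 7: crossing 1x4. Both 1&2? no. Sum: 1
Gen 8: crossing 1x3. Both 1&2? no. Sum: 1
Gen 9: crossing 4x3. Both 1&2? no. Sum: 1
Gen 10: crossing 2x3. Both 1&2? no. Sum: 1
Gen 11: crossing 4x1. Both 1&2? no. Sum: 1
Gen 12: crossing 4x5. Both 1&2? no. Sum: 1

Answer: 1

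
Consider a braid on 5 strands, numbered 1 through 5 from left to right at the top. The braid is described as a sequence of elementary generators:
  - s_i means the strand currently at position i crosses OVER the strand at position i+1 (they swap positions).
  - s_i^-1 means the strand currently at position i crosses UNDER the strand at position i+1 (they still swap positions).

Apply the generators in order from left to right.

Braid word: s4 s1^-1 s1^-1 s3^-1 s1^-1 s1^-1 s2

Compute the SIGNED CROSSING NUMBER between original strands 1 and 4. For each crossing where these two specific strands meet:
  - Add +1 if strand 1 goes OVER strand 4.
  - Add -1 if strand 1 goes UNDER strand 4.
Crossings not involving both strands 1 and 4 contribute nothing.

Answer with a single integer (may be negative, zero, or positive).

Answer: 0

Derivation:
Gen 1: crossing 4x5. Both 1&4? no. Sum: 0
Gen 2: crossing 1x2. Both 1&4? no. Sum: 0
Gen 3: crossing 2x1. Both 1&4? no. Sum: 0
Gen 4: crossing 3x5. Both 1&4? no. Sum: 0
Gen 5: crossing 1x2. Both 1&4? no. Sum: 0
Gen 6: crossing 2x1. Both 1&4? no. Sum: 0
Gen 7: crossing 2x5. Both 1&4? no. Sum: 0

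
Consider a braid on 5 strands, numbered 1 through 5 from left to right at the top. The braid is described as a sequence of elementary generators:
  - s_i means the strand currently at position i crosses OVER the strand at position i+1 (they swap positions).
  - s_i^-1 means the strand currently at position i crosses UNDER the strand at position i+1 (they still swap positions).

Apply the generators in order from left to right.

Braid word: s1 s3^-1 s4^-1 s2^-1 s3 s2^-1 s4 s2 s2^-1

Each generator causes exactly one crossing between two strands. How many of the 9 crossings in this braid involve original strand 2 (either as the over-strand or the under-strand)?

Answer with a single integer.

Gen 1: crossing 1x2. Involves strand 2? yes. Count so far: 1
Gen 2: crossing 3x4. Involves strand 2? no. Count so far: 1
Gen 3: crossing 3x5. Involves strand 2? no. Count so far: 1
Gen 4: crossing 1x4. Involves strand 2? no. Count so far: 1
Gen 5: crossing 1x5. Involves strand 2? no. Count so far: 1
Gen 6: crossing 4x5. Involves strand 2? no. Count so far: 1
Gen 7: crossing 1x3. Involves strand 2? no. Count so far: 1
Gen 8: crossing 5x4. Involves strand 2? no. Count so far: 1
Gen 9: crossing 4x5. Involves strand 2? no. Count so far: 1

Answer: 1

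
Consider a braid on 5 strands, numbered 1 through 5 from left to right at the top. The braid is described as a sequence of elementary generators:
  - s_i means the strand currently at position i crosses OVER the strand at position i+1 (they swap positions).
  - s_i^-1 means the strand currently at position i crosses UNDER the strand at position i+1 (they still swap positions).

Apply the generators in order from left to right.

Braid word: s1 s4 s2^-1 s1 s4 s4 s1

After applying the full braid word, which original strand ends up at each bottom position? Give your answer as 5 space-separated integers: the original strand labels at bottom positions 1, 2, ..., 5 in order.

Answer: 2 3 1 5 4

Derivation:
Gen 1 (s1): strand 1 crosses over strand 2. Perm now: [2 1 3 4 5]
Gen 2 (s4): strand 4 crosses over strand 5. Perm now: [2 1 3 5 4]
Gen 3 (s2^-1): strand 1 crosses under strand 3. Perm now: [2 3 1 5 4]
Gen 4 (s1): strand 2 crosses over strand 3. Perm now: [3 2 1 5 4]
Gen 5 (s4): strand 5 crosses over strand 4. Perm now: [3 2 1 4 5]
Gen 6 (s4): strand 4 crosses over strand 5. Perm now: [3 2 1 5 4]
Gen 7 (s1): strand 3 crosses over strand 2. Perm now: [2 3 1 5 4]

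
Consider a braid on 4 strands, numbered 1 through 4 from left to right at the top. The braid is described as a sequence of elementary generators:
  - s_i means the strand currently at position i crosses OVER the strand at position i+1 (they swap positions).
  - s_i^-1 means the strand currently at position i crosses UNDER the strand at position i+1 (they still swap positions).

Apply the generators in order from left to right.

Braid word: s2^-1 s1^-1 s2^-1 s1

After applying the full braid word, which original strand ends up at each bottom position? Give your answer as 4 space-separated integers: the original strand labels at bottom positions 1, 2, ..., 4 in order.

Answer: 2 3 1 4

Derivation:
Gen 1 (s2^-1): strand 2 crosses under strand 3. Perm now: [1 3 2 4]
Gen 2 (s1^-1): strand 1 crosses under strand 3. Perm now: [3 1 2 4]
Gen 3 (s2^-1): strand 1 crosses under strand 2. Perm now: [3 2 1 4]
Gen 4 (s1): strand 3 crosses over strand 2. Perm now: [2 3 1 4]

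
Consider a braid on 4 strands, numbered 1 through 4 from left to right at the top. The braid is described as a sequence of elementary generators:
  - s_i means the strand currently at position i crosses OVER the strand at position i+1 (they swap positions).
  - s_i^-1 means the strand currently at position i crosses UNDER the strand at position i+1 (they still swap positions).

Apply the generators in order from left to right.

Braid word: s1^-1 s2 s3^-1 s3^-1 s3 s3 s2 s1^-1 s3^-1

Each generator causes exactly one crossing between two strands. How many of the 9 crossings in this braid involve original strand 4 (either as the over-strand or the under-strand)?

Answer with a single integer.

Answer: 5

Derivation:
Gen 1: crossing 1x2. Involves strand 4? no. Count so far: 0
Gen 2: crossing 1x3. Involves strand 4? no. Count so far: 0
Gen 3: crossing 1x4. Involves strand 4? yes. Count so far: 1
Gen 4: crossing 4x1. Involves strand 4? yes. Count so far: 2
Gen 5: crossing 1x4. Involves strand 4? yes. Count so far: 3
Gen 6: crossing 4x1. Involves strand 4? yes. Count so far: 4
Gen 7: crossing 3x1. Involves strand 4? no. Count so far: 4
Gen 8: crossing 2x1. Involves strand 4? no. Count so far: 4
Gen 9: crossing 3x4. Involves strand 4? yes. Count so far: 5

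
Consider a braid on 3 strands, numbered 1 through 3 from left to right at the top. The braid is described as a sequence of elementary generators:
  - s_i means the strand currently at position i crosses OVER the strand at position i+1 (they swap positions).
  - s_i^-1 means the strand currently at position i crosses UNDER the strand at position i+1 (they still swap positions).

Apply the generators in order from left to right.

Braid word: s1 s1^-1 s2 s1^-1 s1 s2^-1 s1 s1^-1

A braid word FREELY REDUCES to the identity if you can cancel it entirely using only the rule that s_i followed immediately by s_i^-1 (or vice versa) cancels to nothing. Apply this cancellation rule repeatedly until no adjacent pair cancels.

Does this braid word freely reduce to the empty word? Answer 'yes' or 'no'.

Answer: yes

Derivation:
Gen 1 (s1): push. Stack: [s1]
Gen 2 (s1^-1): cancels prior s1. Stack: []
Gen 3 (s2): push. Stack: [s2]
Gen 4 (s1^-1): push. Stack: [s2 s1^-1]
Gen 5 (s1): cancels prior s1^-1. Stack: [s2]
Gen 6 (s2^-1): cancels prior s2. Stack: []
Gen 7 (s1): push. Stack: [s1]
Gen 8 (s1^-1): cancels prior s1. Stack: []
Reduced word: (empty)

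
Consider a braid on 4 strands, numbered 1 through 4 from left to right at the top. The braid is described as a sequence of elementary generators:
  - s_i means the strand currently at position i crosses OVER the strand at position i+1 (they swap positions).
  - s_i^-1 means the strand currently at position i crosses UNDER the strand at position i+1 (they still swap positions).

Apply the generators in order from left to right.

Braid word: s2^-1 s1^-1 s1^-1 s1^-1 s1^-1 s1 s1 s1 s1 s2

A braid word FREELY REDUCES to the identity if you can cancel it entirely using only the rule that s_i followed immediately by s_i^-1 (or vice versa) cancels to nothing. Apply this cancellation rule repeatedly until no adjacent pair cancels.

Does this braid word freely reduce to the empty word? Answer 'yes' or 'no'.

Gen 1 (s2^-1): push. Stack: [s2^-1]
Gen 2 (s1^-1): push. Stack: [s2^-1 s1^-1]
Gen 3 (s1^-1): push. Stack: [s2^-1 s1^-1 s1^-1]
Gen 4 (s1^-1): push. Stack: [s2^-1 s1^-1 s1^-1 s1^-1]
Gen 5 (s1^-1): push. Stack: [s2^-1 s1^-1 s1^-1 s1^-1 s1^-1]
Gen 6 (s1): cancels prior s1^-1. Stack: [s2^-1 s1^-1 s1^-1 s1^-1]
Gen 7 (s1): cancels prior s1^-1. Stack: [s2^-1 s1^-1 s1^-1]
Gen 8 (s1): cancels prior s1^-1. Stack: [s2^-1 s1^-1]
Gen 9 (s1): cancels prior s1^-1. Stack: [s2^-1]
Gen 10 (s2): cancels prior s2^-1. Stack: []
Reduced word: (empty)

Answer: yes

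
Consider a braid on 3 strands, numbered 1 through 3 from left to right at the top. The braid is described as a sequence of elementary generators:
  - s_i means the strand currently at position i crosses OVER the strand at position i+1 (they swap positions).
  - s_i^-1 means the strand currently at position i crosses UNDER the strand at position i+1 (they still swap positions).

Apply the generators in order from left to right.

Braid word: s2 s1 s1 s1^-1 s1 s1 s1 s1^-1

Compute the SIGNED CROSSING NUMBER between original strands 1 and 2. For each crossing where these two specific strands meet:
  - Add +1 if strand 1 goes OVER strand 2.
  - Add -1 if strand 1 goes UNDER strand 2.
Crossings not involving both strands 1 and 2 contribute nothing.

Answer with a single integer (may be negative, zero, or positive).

Gen 1: crossing 2x3. Both 1&2? no. Sum: 0
Gen 2: crossing 1x3. Both 1&2? no. Sum: 0
Gen 3: crossing 3x1. Both 1&2? no. Sum: 0
Gen 4: crossing 1x3. Both 1&2? no. Sum: 0
Gen 5: crossing 3x1. Both 1&2? no. Sum: 0
Gen 6: crossing 1x3. Both 1&2? no. Sum: 0
Gen 7: crossing 3x1. Both 1&2? no. Sum: 0
Gen 8: crossing 1x3. Both 1&2? no. Sum: 0

Answer: 0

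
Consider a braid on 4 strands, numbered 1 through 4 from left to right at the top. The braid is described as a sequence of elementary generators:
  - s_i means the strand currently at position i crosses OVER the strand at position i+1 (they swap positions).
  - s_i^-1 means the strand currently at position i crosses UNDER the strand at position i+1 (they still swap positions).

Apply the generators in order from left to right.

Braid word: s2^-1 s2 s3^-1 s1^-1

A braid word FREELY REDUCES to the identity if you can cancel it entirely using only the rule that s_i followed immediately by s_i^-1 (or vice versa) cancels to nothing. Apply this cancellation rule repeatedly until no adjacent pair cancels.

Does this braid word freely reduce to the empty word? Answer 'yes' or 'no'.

Answer: no

Derivation:
Gen 1 (s2^-1): push. Stack: [s2^-1]
Gen 2 (s2): cancels prior s2^-1. Stack: []
Gen 3 (s3^-1): push. Stack: [s3^-1]
Gen 4 (s1^-1): push. Stack: [s3^-1 s1^-1]
Reduced word: s3^-1 s1^-1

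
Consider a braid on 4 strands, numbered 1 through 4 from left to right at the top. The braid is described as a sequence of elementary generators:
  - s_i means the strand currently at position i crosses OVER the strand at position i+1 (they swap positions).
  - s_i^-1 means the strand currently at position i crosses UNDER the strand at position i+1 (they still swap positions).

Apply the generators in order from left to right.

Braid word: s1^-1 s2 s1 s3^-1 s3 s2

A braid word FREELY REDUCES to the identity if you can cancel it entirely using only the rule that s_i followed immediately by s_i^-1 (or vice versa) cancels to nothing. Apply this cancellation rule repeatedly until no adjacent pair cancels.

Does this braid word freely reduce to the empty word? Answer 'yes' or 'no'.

Gen 1 (s1^-1): push. Stack: [s1^-1]
Gen 2 (s2): push. Stack: [s1^-1 s2]
Gen 3 (s1): push. Stack: [s1^-1 s2 s1]
Gen 4 (s3^-1): push. Stack: [s1^-1 s2 s1 s3^-1]
Gen 5 (s3): cancels prior s3^-1. Stack: [s1^-1 s2 s1]
Gen 6 (s2): push. Stack: [s1^-1 s2 s1 s2]
Reduced word: s1^-1 s2 s1 s2

Answer: no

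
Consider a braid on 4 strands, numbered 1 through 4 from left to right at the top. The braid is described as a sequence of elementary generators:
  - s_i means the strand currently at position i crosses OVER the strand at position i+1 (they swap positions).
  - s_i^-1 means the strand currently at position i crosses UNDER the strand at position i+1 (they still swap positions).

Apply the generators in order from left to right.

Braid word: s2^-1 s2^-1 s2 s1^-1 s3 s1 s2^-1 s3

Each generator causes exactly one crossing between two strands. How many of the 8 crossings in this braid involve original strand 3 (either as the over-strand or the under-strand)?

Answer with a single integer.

Gen 1: crossing 2x3. Involves strand 3? yes. Count so far: 1
Gen 2: crossing 3x2. Involves strand 3? yes. Count so far: 2
Gen 3: crossing 2x3. Involves strand 3? yes. Count so far: 3
Gen 4: crossing 1x3. Involves strand 3? yes. Count so far: 4
Gen 5: crossing 2x4. Involves strand 3? no. Count so far: 4
Gen 6: crossing 3x1. Involves strand 3? yes. Count so far: 5
Gen 7: crossing 3x4. Involves strand 3? yes. Count so far: 6
Gen 8: crossing 3x2. Involves strand 3? yes. Count so far: 7

Answer: 7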